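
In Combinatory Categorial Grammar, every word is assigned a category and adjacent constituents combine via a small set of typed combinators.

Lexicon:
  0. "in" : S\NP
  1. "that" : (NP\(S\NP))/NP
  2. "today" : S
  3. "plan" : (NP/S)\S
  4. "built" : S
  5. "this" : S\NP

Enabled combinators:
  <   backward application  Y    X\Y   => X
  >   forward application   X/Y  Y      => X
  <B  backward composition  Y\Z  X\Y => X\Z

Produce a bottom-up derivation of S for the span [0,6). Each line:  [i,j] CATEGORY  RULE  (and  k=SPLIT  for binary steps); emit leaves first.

[0,1] S\NP  lex  "in"
[1,2] (NP\(S\NP))/NP  lex  "that"
[2,3] S  lex  "today"
[3,4] (NP/S)\S  lex  "plan"
[2,4] NP/S  <  k=3
[4,5] S  lex  "built"
[2,5] NP  >  k=4
[1,5] NP\(S\NP)  >  k=2
[0,5] NP  <  k=1
[5,6] S\NP  lex  "this"
[0,6] S  <  k=5

[0,6] S   <
  [0,5] NP   <
    [0,1] "in" : S\NP
    [1,5] NP\(S\NP)   >
      [1,2] "that" : (NP\(S\NP))/NP
      [2,5] NP   >
        [2,4] NP/S   <
          [2,3] "today" : S
          [3,4] "plan" : (NP/S)\S
        [4,5] "built" : S
  [5,6] "this" : S\NP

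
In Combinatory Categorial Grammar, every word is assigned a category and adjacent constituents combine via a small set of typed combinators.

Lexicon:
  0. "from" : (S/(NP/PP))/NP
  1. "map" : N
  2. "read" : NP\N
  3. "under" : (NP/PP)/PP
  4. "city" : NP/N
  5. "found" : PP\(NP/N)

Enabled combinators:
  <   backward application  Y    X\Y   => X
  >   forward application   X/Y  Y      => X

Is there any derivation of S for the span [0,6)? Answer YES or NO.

[0,6] S   >
  [0,3] S/(NP/PP)   >
    [0,1] "from" : (S/(NP/PP))/NP
    [1,3] NP   <
      [1,2] "map" : N
      [2,3] "read" : NP\N
  [3,6] NP/PP   >
    [3,4] "under" : (NP/PP)/PP
    [4,6] PP   <
      [4,5] "city" : NP/N
      [5,6] "found" : PP\(NP/N)

YES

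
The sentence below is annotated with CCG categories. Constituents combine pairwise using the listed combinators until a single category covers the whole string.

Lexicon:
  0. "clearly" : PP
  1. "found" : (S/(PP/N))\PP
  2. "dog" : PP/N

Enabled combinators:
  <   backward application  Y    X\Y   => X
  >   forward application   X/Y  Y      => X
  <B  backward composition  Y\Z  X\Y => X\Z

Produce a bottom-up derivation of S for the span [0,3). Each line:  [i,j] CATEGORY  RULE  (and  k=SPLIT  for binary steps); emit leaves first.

[0,1] PP  lex  "clearly"
[1,2] (S/(PP/N))\PP  lex  "found"
[0,2] S/(PP/N)  <  k=1
[2,3] PP/N  lex  "dog"
[0,3] S  >  k=2

[0,3] S   >
  [0,2] S/(PP/N)   <
    [0,1] "clearly" : PP
    [1,2] "found" : (S/(PP/N))\PP
  [2,3] "dog" : PP/N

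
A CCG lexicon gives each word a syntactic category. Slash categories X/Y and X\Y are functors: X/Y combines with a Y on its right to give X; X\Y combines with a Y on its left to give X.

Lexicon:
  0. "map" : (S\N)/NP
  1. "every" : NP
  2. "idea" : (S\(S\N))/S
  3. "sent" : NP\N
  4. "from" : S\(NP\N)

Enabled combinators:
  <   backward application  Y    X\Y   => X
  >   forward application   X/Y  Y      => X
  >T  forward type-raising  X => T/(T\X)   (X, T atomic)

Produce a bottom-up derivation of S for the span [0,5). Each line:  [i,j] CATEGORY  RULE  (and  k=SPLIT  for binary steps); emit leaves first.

[0,5] S   <
  [0,2] S\N   >
    [0,1] "map" : (S\N)/NP
    [1,2] "every" : NP
  [2,5] S\(S\N)   >
    [2,3] "idea" : (S\(S\N))/S
    [3,5] S   <
      [3,4] "sent" : NP\N
      [4,5] "from" : S\(NP\N)

[0,1] (S\N)/NP  lex  "map"
[1,2] NP  lex  "every"
[0,2] S\N  >  k=1
[2,3] (S\(S\N))/S  lex  "idea"
[3,4] NP\N  lex  "sent"
[4,5] S\(NP\N)  lex  "from"
[3,5] S  <  k=4
[2,5] S\(S\N)  >  k=3
[0,5] S  <  k=2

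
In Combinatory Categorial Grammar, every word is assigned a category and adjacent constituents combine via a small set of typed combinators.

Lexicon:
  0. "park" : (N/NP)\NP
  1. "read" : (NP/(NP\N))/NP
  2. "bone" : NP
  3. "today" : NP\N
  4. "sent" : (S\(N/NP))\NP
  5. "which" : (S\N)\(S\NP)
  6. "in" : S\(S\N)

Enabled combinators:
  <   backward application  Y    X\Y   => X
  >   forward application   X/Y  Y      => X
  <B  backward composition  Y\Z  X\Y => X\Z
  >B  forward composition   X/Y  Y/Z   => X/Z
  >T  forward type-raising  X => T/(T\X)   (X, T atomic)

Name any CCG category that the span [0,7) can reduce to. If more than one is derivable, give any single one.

[0,7] S   <
  [0,6] S\N   <
    [0,5] S\NP   <B
      [0,1] "park" : (N/NP)\NP
      [1,5] S\(N/NP)   <
        [1,4] NP   >
          [1,3] NP/(NP\N)   >
            [1,2] "read" : (NP/(NP\N))/NP
            [2,3] "bone" : NP
          [3,4] "today" : NP\N
        [4,5] "sent" : (S\(N/NP))\NP
    [5,6] "which" : (S\N)\(S\NP)
  [6,7] "in" : S\(S\N)

S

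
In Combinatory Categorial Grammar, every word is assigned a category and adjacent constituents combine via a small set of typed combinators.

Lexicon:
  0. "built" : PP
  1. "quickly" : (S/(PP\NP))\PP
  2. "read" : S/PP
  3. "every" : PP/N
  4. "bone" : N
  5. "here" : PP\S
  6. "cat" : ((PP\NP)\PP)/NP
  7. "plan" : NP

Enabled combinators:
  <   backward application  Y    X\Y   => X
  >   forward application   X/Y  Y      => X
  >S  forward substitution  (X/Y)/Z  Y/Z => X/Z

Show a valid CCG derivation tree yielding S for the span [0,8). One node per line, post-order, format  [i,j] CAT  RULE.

[0,8] S   >
  [0,2] S/(PP\NP)   <
    [0,1] "built" : PP
    [1,2] "quickly" : (S/(PP\NP))\PP
  [2,8] PP\NP   <
    [2,6] PP   <
      [2,5] S   >
        [2,3] "read" : S/PP
        [3,5] PP   >
          [3,4] "every" : PP/N
          [4,5] "bone" : N
      [5,6] "here" : PP\S
    [6,8] (PP\NP)\PP   >
      [6,7] "cat" : ((PP\NP)\PP)/NP
      [7,8] "plan" : NP

[0,1] PP  lex  "built"
[1,2] (S/(PP\NP))\PP  lex  "quickly"
[0,2] S/(PP\NP)  <  k=1
[2,3] S/PP  lex  "read"
[3,4] PP/N  lex  "every"
[4,5] N  lex  "bone"
[3,5] PP  >  k=4
[2,5] S  >  k=3
[5,6] PP\S  lex  "here"
[2,6] PP  <  k=5
[6,7] ((PP\NP)\PP)/NP  lex  "cat"
[7,8] NP  lex  "plan"
[6,8] (PP\NP)\PP  >  k=7
[2,8] PP\NP  <  k=6
[0,8] S  >  k=2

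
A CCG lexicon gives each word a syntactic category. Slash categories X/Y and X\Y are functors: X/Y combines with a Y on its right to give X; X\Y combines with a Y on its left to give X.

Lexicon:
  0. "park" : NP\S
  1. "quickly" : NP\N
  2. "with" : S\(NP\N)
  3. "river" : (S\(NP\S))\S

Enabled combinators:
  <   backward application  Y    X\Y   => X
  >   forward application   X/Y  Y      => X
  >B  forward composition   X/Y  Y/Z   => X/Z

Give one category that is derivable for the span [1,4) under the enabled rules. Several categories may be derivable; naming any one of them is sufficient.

[0,4] S   <
  [0,1] "park" : NP\S
  [1,4] S\(NP\S)   <
    [1,3] S   <
      [1,2] "quickly" : NP\N
      [2,3] "with" : S\(NP\N)
    [3,4] "river" : (S\(NP\S))\S

S\(NP\S)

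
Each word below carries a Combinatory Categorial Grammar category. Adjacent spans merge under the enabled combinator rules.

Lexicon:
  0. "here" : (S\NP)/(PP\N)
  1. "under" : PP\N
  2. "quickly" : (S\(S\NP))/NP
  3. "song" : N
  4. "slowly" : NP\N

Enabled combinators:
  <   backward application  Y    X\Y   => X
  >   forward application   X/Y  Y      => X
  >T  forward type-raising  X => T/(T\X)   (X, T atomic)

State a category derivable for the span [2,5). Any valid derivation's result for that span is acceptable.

S\(S\NP)

[0,5] S   <
  [0,2] S\NP   >
    [0,1] "here" : (S\NP)/(PP\N)
    [1,2] "under" : PP\N
  [2,5] S\(S\NP)   >
    [2,3] "quickly" : (S\(S\NP))/NP
    [3,5] NP   >
      [3,4] NP/(NP\N)   >T
        [3,4] "song" : N
      [4,5] "slowly" : NP\N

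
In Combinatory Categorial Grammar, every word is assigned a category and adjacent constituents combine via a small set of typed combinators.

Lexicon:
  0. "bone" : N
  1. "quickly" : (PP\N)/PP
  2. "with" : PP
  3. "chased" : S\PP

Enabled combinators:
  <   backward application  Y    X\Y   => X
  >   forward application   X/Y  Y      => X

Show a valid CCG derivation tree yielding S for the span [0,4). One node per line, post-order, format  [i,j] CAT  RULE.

[0,4] S   <
  [0,3] PP   <
    [0,1] "bone" : N
    [1,3] PP\N   >
      [1,2] "quickly" : (PP\N)/PP
      [2,3] "with" : PP
  [3,4] "chased" : S\PP

[0,1] N  lex  "bone"
[1,2] (PP\N)/PP  lex  "quickly"
[2,3] PP  lex  "with"
[1,3] PP\N  >  k=2
[0,3] PP  <  k=1
[3,4] S\PP  lex  "chased"
[0,4] S  <  k=3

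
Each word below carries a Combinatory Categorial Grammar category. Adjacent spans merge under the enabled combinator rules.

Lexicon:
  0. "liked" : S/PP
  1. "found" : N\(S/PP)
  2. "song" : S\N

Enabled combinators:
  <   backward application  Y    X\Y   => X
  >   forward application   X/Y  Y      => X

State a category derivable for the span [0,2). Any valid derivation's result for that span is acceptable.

[0,3] S   <
  [0,2] N   <
    [0,1] "liked" : S/PP
    [1,2] "found" : N\(S/PP)
  [2,3] "song" : S\N

N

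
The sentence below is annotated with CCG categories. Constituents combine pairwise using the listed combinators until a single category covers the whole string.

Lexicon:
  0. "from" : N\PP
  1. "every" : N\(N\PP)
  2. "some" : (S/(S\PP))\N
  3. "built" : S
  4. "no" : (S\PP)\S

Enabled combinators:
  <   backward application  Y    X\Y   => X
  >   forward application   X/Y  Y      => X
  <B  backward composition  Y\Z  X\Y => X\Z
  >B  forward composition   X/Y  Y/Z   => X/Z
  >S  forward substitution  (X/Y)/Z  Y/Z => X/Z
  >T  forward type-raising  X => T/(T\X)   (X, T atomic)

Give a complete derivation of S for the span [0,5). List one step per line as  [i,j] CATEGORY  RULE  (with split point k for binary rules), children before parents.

[0,5] S   >
  [0,3] S/(S\PP)   <
    [0,2] N   <
      [0,1] "from" : N\PP
      [1,2] "every" : N\(N\PP)
    [2,3] "some" : (S/(S\PP))\N
  [3,5] S\PP   <
    [3,4] "built" : S
    [4,5] "no" : (S\PP)\S

[0,1] N\PP  lex  "from"
[1,2] N\(N\PP)  lex  "every"
[0,2] N  <  k=1
[2,3] (S/(S\PP))\N  lex  "some"
[0,3] S/(S\PP)  <  k=2
[3,4] S  lex  "built"
[4,5] (S\PP)\S  lex  "no"
[3,5] S\PP  <  k=4
[0,5] S  >  k=3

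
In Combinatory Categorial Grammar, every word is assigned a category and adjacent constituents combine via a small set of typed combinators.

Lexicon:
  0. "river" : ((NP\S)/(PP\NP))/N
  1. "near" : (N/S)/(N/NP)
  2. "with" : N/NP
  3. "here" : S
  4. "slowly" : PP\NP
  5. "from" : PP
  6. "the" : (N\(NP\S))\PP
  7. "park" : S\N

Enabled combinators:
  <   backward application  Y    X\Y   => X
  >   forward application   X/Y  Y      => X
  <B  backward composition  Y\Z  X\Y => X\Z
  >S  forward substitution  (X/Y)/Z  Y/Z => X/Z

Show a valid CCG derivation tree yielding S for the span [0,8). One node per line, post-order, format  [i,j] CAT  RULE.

[0,1] ((NP\S)/(PP\NP))/N  lex  "river"
[1,2] (N/S)/(N/NP)  lex  "near"
[2,3] N/NP  lex  "with"
[1,3] N/S  >  k=2
[3,4] S  lex  "here"
[1,4] N  >  k=3
[0,4] (NP\S)/(PP\NP)  >  k=1
[4,5] PP\NP  lex  "slowly"
[0,5] NP\S  >  k=4
[5,6] PP  lex  "from"
[6,7] (N\(NP\S))\PP  lex  "the"
[5,7] N\(NP\S)  <  k=6
[0,7] N  <  k=5
[7,8] S\N  lex  "park"
[0,8] S  <  k=7

[0,8] S   <
  [0,7] N   <
    [0,5] NP\S   >
      [0,4] (NP\S)/(PP\NP)   >
        [0,1] "river" : ((NP\S)/(PP\NP))/N
        [1,4] N   >
          [1,3] N/S   >
            [1,2] "near" : (N/S)/(N/NP)
            [2,3] "with" : N/NP
          [3,4] "here" : S
      [4,5] "slowly" : PP\NP
    [5,7] N\(NP\S)   <
      [5,6] "from" : PP
      [6,7] "the" : (N\(NP\S))\PP
  [7,8] "park" : S\N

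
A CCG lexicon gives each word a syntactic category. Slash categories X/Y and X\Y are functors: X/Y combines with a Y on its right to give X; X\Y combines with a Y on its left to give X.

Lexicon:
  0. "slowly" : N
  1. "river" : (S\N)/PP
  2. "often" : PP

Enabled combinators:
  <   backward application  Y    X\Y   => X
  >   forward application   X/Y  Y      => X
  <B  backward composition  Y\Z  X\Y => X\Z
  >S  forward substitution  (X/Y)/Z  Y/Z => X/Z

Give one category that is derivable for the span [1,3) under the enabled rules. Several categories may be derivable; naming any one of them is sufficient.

S\N

[0,3] S   <
  [0,1] "slowly" : N
  [1,3] S\N   >
    [1,2] "river" : (S\N)/PP
    [2,3] "often" : PP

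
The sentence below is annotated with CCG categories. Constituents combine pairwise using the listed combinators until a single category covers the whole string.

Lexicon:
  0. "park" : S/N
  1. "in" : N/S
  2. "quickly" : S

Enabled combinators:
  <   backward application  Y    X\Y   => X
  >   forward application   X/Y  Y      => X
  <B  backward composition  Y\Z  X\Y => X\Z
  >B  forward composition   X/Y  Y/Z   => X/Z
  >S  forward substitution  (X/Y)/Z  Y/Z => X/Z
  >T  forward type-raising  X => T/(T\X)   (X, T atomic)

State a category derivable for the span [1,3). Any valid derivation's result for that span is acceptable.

N

[0,3] S   >
  [0,1] "park" : S/N
  [1,3] N   >
    [1,2] "in" : N/S
    [2,3] "quickly" : S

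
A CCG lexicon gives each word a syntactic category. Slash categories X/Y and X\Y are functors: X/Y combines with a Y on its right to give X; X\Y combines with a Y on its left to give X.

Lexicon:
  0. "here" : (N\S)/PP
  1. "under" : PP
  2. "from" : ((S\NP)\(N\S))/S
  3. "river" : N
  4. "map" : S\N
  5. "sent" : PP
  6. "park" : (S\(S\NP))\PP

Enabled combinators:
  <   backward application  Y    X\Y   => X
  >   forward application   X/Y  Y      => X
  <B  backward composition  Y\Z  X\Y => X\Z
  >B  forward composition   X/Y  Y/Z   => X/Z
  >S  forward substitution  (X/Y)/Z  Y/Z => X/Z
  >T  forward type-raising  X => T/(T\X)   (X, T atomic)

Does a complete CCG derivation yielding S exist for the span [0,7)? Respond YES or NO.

[0,7] S   <
  [0,5] S\NP   <
    [0,2] N\S   >
      [0,1] "here" : (N\S)/PP
      [1,2] "under" : PP
    [2,5] (S\NP)\(N\S)   >
      [2,3] "from" : ((S\NP)\(N\S))/S
      [3,5] S   <
        [3,4] "river" : N
        [4,5] "map" : S\N
  [5,7] S\(S\NP)   <
    [5,6] "sent" : PP
    [6,7] "park" : (S\(S\NP))\PP

YES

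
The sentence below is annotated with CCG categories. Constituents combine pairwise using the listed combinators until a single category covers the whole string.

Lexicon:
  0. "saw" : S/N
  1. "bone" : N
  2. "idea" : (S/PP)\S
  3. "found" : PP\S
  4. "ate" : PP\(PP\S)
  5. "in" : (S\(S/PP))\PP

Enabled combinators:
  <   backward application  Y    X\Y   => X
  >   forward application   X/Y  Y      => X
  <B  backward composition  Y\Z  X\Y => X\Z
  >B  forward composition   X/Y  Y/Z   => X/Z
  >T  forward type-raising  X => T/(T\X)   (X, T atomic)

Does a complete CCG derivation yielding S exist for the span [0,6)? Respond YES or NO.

YES

[0,6] S   <
  [0,3] S/PP   <
    [0,2] S   >
      [0,1] "saw" : S/N
      [1,2] "bone" : N
    [2,3] "idea" : (S/PP)\S
  [3,6] S\(S/PP)   <
    [3,5] PP   <
      [3,4] "found" : PP\S
      [4,5] "ate" : PP\(PP\S)
    [5,6] "in" : (S\(S/PP))\PP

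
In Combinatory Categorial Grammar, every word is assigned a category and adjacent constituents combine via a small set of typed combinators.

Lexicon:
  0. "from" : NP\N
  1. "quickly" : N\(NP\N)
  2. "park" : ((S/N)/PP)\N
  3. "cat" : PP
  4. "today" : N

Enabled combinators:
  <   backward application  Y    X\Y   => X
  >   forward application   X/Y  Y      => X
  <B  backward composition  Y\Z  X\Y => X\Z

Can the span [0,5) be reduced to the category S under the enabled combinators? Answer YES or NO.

[0,5] S   >
  [0,4] S/N   >
    [0,3] (S/N)/PP   <
      [0,2] N   <
        [0,1] "from" : NP\N
        [1,2] "quickly" : N\(NP\N)
      [2,3] "park" : ((S/N)/PP)\N
    [3,4] "cat" : PP
  [4,5] "today" : N

YES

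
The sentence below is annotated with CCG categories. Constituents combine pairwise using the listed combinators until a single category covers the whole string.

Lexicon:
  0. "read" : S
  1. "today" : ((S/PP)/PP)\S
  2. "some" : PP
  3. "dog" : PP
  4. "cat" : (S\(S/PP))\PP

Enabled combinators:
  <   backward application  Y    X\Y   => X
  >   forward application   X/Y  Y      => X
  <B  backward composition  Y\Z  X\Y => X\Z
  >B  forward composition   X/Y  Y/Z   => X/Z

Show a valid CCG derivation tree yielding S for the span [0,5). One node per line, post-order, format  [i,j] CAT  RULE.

[0,1] S  lex  "read"
[1,2] ((S/PP)/PP)\S  lex  "today"
[0,2] (S/PP)/PP  <  k=1
[2,3] PP  lex  "some"
[0,3] S/PP  >  k=2
[3,4] PP  lex  "dog"
[4,5] (S\(S/PP))\PP  lex  "cat"
[3,5] S\(S/PP)  <  k=4
[0,5] S  <  k=3

[0,5] S   <
  [0,3] S/PP   >
    [0,2] (S/PP)/PP   <
      [0,1] "read" : S
      [1,2] "today" : ((S/PP)/PP)\S
    [2,3] "some" : PP
  [3,5] S\(S/PP)   <
    [3,4] "dog" : PP
    [4,5] "cat" : (S\(S/PP))\PP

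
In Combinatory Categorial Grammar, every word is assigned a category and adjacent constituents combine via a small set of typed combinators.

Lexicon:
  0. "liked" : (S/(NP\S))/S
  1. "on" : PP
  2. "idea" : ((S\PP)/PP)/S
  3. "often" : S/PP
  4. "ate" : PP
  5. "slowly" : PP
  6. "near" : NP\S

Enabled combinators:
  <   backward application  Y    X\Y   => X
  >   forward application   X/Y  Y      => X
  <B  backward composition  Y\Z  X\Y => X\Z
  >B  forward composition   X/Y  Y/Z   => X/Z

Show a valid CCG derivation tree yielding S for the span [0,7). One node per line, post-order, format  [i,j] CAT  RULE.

[0,7] S   >
  [0,6] S/(NP\S)   >
    [0,1] "liked" : (S/(NP\S))/S
    [1,6] S   <
      [1,2] "on" : PP
      [2,6] S\PP   >
        [2,5] (S\PP)/PP   >
          [2,3] "idea" : ((S\PP)/PP)/S
          [3,5] S   >
            [3,4] "often" : S/PP
            [4,5] "ate" : PP
        [5,6] "slowly" : PP
  [6,7] "near" : NP\S

[0,1] (S/(NP\S))/S  lex  "liked"
[1,2] PP  lex  "on"
[2,3] ((S\PP)/PP)/S  lex  "idea"
[3,4] S/PP  lex  "often"
[4,5] PP  lex  "ate"
[3,5] S  >  k=4
[2,5] (S\PP)/PP  >  k=3
[5,6] PP  lex  "slowly"
[2,6] S\PP  >  k=5
[1,6] S  <  k=2
[0,6] S/(NP\S)  >  k=1
[6,7] NP\S  lex  "near"
[0,7] S  >  k=6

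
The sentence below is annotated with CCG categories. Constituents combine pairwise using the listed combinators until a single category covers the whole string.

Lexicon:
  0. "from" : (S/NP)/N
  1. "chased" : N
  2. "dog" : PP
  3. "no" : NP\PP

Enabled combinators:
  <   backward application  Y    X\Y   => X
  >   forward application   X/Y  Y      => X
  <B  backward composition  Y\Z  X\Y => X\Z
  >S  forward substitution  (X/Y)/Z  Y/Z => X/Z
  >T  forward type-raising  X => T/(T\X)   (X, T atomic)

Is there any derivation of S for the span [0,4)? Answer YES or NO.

[0,4] S   >
  [0,2] S/NP   >
    [0,1] "from" : (S/NP)/N
    [1,2] "chased" : N
  [2,4] NP   >
    [2,3] NP/(NP\PP)   >T
      [2,3] "dog" : PP
    [3,4] "no" : NP\PP

YES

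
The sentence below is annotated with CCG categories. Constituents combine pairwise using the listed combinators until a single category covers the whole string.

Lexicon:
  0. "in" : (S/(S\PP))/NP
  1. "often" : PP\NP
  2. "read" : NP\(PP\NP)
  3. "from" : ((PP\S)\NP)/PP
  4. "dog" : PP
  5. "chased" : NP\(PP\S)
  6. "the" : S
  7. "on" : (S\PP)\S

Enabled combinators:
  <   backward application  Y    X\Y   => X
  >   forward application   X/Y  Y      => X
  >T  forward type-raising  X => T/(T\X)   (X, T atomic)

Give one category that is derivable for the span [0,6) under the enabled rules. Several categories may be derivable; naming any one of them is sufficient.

[0,8] S   >
  [0,6] S/(S\PP)   >
    [0,1] "in" : (S/(S\PP))/NP
    [1,6] NP   <
      [1,5] PP\S   <
        [1,3] NP   <
          [1,2] "often" : PP\NP
          [2,3] "read" : NP\(PP\NP)
        [3,5] (PP\S)\NP   >
          [3,4] "from" : ((PP\S)\NP)/PP
          [4,5] "dog" : PP
      [5,6] "chased" : NP\(PP\S)
  [6,8] S\PP   <
    [6,7] "the" : S
    [7,8] "on" : (S\PP)\S

S/(S\PP)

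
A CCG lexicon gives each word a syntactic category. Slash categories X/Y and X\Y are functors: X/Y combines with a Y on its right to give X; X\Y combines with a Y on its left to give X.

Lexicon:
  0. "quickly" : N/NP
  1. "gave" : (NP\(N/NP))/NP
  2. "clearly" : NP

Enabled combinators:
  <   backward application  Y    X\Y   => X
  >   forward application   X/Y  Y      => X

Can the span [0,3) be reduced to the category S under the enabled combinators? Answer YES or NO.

NO

N/NP (NP\(N/NP))/NP NP
CKY chart[0,3] = {NP}; S ∉ chart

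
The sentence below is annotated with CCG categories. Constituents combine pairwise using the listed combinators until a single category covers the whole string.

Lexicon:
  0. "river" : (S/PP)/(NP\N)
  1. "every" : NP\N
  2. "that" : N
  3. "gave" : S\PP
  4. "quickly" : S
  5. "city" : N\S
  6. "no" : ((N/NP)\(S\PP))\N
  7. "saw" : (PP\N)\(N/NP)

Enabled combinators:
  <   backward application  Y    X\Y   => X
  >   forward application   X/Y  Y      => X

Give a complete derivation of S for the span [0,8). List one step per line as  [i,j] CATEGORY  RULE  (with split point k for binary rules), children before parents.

[0,1] (S/PP)/(NP\N)  lex  "river"
[1,2] NP\N  lex  "every"
[0,2] S/PP  >  k=1
[2,3] N  lex  "that"
[3,4] S\PP  lex  "gave"
[4,5] S  lex  "quickly"
[5,6] N\S  lex  "city"
[4,6] N  <  k=5
[6,7] ((N/NP)\(S\PP))\N  lex  "no"
[4,7] (N/NP)\(S\PP)  <  k=6
[3,7] N/NP  <  k=4
[7,8] (PP\N)\(N/NP)  lex  "saw"
[3,8] PP\N  <  k=7
[2,8] PP  <  k=3
[0,8] S  >  k=2

[0,8] S   >
  [0,2] S/PP   >
    [0,1] "river" : (S/PP)/(NP\N)
    [1,2] "every" : NP\N
  [2,8] PP   <
    [2,3] "that" : N
    [3,8] PP\N   <
      [3,7] N/NP   <
        [3,4] "gave" : S\PP
        [4,7] (N/NP)\(S\PP)   <
          [4,6] N   <
            [4,5] "quickly" : S
            [5,6] "city" : N\S
          [6,7] "no" : ((N/NP)\(S\PP))\N
      [7,8] "saw" : (PP\N)\(N/NP)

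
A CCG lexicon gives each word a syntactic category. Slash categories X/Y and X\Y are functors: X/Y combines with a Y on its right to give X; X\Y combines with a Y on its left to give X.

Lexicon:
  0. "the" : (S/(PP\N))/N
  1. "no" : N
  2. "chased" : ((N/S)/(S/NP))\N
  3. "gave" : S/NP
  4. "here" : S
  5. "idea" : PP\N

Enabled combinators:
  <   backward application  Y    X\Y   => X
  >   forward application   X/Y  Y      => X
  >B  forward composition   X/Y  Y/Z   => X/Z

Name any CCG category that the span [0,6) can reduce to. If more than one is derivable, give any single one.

[0,6] S   >
  [0,5] S/(PP\N)   >
    [0,1] "the" : (S/(PP\N))/N
    [1,5] N   >
      [1,4] N/S   >
        [1,3] (N/S)/(S/NP)   <
          [1,2] "no" : N
          [2,3] "chased" : ((N/S)/(S/NP))\N
        [3,4] "gave" : S/NP
      [4,5] "here" : S
  [5,6] "idea" : PP\N

S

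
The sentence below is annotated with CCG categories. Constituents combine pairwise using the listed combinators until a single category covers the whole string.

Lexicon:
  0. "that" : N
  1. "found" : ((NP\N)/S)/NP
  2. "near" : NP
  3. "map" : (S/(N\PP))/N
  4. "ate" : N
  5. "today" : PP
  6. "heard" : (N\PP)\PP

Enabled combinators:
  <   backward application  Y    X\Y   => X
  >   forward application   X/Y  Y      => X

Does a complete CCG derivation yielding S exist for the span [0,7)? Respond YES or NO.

N ((NP\N)/S)/NP NP (S/(N\PP))/N N PP (N\PP)\PP
CKY chart[0,7] = {NP}; S ∉ chart

NO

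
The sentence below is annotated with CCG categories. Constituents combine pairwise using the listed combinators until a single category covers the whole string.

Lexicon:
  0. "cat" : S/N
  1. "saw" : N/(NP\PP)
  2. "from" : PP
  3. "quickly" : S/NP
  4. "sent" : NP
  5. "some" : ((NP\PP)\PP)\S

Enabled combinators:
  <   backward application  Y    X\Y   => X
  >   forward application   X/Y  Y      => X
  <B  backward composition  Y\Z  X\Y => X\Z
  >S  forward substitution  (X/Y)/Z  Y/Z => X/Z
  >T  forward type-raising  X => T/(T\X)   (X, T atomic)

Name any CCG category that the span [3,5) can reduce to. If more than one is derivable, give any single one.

[0,6] S   >
  [0,1] "cat" : S/N
  [1,6] N   >
    [1,2] "saw" : N/(NP\PP)
    [2,6] NP\PP   <
      [2,3] "from" : PP
      [3,6] (NP\PP)\PP   <
        [3,5] S   >
          [3,4] "quickly" : S/NP
          [4,5] "sent" : NP
        [5,6] "some" : ((NP\PP)\PP)\S

S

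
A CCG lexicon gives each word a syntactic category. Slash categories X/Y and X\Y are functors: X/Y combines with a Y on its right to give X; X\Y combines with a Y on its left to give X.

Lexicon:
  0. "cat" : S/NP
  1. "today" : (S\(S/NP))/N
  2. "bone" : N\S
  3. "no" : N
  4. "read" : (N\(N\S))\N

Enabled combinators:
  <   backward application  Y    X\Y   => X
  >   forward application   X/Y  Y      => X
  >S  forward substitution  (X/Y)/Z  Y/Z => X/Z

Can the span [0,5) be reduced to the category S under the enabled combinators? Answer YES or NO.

YES

[0,5] S   <
  [0,1] "cat" : S/NP
  [1,5] S\(S/NP)   >
    [1,2] "today" : (S\(S/NP))/N
    [2,5] N   <
      [2,3] "bone" : N\S
      [3,5] N\(N\S)   <
        [3,4] "no" : N
        [4,5] "read" : (N\(N\S))\N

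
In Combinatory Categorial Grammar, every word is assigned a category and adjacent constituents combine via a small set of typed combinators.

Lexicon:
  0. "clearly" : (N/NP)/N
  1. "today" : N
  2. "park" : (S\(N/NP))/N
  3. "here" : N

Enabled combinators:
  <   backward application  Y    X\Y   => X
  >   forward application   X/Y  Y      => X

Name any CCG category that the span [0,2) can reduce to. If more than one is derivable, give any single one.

[0,4] S   <
  [0,2] N/NP   >
    [0,1] "clearly" : (N/NP)/N
    [1,2] "today" : N
  [2,4] S\(N/NP)   >
    [2,3] "park" : (S\(N/NP))/N
    [3,4] "here" : N

N/NP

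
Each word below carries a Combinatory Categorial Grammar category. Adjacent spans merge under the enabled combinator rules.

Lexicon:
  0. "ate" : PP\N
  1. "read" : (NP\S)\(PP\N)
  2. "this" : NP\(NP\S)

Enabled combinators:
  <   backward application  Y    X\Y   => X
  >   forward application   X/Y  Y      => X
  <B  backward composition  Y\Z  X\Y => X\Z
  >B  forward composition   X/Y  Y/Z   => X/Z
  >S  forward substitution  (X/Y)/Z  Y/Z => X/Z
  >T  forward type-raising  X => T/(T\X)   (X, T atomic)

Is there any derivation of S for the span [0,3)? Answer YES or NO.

NO

PP\N (NP\S)\(PP\N) NP\(NP\S)
CKY chart[0,3] = {N/(N\NP), NP, NP/(NP\NP), PP/(PP\NP), S/(S\NP)}; S ∉ chart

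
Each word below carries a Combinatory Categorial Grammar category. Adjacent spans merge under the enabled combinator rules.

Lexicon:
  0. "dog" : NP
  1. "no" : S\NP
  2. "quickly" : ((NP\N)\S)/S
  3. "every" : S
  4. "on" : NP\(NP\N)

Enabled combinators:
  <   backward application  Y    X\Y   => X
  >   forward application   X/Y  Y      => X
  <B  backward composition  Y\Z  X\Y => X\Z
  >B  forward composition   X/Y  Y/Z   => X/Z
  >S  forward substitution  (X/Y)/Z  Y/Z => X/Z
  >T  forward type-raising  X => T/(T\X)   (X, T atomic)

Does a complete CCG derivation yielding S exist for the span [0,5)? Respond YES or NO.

NP S\NP ((NP\N)\S)/S S NP\(NP\N)
CKY chart[0,5] = {N/(N\NP), NP, NP/(NP\NP), PP/(PP\NP), S/(S\NP)}; S ∉ chart

NO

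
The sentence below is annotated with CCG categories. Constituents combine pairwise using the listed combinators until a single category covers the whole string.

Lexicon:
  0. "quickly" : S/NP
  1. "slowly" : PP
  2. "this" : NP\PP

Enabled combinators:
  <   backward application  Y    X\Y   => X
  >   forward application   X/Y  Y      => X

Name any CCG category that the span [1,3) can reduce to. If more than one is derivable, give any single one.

[0,3] S   >
  [0,1] "quickly" : S/NP
  [1,3] NP   <
    [1,2] "slowly" : PP
    [2,3] "this" : NP\PP

NP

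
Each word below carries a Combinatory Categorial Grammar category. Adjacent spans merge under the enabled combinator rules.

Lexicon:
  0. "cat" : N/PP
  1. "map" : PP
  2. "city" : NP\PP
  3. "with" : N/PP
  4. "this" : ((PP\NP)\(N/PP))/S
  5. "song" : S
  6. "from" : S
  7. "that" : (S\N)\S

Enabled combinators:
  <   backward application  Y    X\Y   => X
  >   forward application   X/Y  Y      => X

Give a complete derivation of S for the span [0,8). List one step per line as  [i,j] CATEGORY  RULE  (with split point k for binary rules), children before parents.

[0,1] N/PP  lex  "cat"
[1,2] PP  lex  "map"
[2,3] NP\PP  lex  "city"
[1,3] NP  <  k=2
[3,4] N/PP  lex  "with"
[4,5] ((PP\NP)\(N/PP))/S  lex  "this"
[5,6] S  lex  "song"
[4,6] (PP\NP)\(N/PP)  >  k=5
[3,6] PP\NP  <  k=4
[1,6] PP  <  k=3
[0,6] N  >  k=1
[6,7] S  lex  "from"
[7,8] (S\N)\S  lex  "that"
[6,8] S\N  <  k=7
[0,8] S  <  k=6

[0,8] S   <
  [0,6] N   >
    [0,1] "cat" : N/PP
    [1,6] PP   <
      [1,3] NP   <
        [1,2] "map" : PP
        [2,3] "city" : NP\PP
      [3,6] PP\NP   <
        [3,4] "with" : N/PP
        [4,6] (PP\NP)\(N/PP)   >
          [4,5] "this" : ((PP\NP)\(N/PP))/S
          [5,6] "song" : S
  [6,8] S\N   <
    [6,7] "from" : S
    [7,8] "that" : (S\N)\S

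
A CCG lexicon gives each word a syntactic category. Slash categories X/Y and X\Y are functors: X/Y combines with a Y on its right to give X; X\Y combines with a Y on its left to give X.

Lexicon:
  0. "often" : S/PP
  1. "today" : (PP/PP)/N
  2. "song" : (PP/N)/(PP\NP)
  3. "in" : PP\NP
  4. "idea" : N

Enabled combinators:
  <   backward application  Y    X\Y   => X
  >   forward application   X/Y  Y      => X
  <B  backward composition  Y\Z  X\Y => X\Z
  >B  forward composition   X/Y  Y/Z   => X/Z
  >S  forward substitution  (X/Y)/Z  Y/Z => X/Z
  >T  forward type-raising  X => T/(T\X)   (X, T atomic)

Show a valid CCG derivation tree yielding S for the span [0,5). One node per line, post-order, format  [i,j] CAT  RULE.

[0,1] S/PP  lex  "often"
[1,2] (PP/PP)/N  lex  "today"
[2,3] (PP/N)/(PP\NP)  lex  "song"
[3,4] PP\NP  lex  "in"
[2,4] PP/N  >  k=3
[1,4] PP/N  >S  k=2
[4,5] N  lex  "idea"
[1,5] PP  >  k=4
[0,5] S  >  k=1

[0,5] S   >
  [0,1] "often" : S/PP
  [1,5] PP   >
    [1,4] PP/N   >S
      [1,2] "today" : (PP/PP)/N
      [2,4] PP/N   >
        [2,3] "song" : (PP/N)/(PP\NP)
        [3,4] "in" : PP\NP
    [4,5] "idea" : N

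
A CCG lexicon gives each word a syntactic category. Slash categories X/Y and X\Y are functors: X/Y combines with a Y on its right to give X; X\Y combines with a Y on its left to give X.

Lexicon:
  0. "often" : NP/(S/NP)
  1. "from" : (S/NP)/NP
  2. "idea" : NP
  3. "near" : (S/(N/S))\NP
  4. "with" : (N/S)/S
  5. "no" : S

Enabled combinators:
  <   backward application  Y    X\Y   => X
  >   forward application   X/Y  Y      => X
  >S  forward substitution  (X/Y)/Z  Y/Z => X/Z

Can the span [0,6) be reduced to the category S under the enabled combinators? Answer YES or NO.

YES

[0,6] S   >
  [0,4] S/(N/S)   <
    [0,3] NP   >
      [0,1] "often" : NP/(S/NP)
      [1,3] S/NP   >
        [1,2] "from" : (S/NP)/NP
        [2,3] "idea" : NP
    [3,4] "near" : (S/(N/S))\NP
  [4,6] N/S   >
    [4,5] "with" : (N/S)/S
    [5,6] "no" : S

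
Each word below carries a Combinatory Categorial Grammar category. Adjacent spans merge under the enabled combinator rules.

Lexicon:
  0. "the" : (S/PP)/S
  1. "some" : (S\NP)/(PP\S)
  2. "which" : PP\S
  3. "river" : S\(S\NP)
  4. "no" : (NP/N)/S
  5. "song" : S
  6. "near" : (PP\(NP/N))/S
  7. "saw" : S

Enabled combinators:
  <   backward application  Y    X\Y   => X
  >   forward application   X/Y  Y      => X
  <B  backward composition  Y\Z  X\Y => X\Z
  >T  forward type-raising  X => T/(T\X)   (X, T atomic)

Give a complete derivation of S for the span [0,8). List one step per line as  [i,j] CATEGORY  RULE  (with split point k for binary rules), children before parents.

[0,8] S   >
  [0,4] S/PP   >
    [0,1] "the" : (S/PP)/S
    [1,4] S   <
      [1,3] S\NP   >
        [1,2] "some" : (S\NP)/(PP\S)
        [2,3] "which" : PP\S
      [3,4] "river" : S\(S\NP)
  [4,8] PP   <
    [4,6] NP/N   >
      [4,5] "no" : (NP/N)/S
      [5,6] "song" : S
    [6,8] PP\(NP/N)   >
      [6,7] "near" : (PP\(NP/N))/S
      [7,8] "saw" : S

[0,1] (S/PP)/S  lex  "the"
[1,2] (S\NP)/(PP\S)  lex  "some"
[2,3] PP\S  lex  "which"
[1,3] S\NP  >  k=2
[3,4] S\(S\NP)  lex  "river"
[1,4] S  <  k=3
[0,4] S/PP  >  k=1
[4,5] (NP/N)/S  lex  "no"
[5,6] S  lex  "song"
[4,6] NP/N  >  k=5
[6,7] (PP\(NP/N))/S  lex  "near"
[7,8] S  lex  "saw"
[6,8] PP\(NP/N)  >  k=7
[4,8] PP  <  k=6
[0,8] S  >  k=4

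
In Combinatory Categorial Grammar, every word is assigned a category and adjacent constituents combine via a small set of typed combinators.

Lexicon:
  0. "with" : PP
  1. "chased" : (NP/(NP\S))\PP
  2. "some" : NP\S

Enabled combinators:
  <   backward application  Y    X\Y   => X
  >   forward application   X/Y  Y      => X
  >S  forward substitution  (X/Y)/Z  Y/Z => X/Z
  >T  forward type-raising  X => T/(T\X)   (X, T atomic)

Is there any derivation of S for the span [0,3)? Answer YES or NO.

PP (NP/(NP\S))\PP NP\S
CKY chart[0,3] = {N/(N\NP), NP, NP/(NP\NP), PP/(PP\NP), S/(S\NP)}; S ∉ chart

NO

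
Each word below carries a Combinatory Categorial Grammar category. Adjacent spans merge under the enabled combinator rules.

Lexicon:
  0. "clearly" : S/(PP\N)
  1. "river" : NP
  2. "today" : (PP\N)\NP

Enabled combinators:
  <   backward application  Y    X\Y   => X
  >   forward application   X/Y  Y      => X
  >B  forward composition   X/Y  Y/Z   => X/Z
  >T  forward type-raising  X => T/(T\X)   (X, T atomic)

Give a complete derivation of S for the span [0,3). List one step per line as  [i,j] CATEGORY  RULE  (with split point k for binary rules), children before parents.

[0,3] S   >
  [0,1] "clearly" : S/(PP\N)
  [1,3] PP\N   <
    [1,2] "river" : NP
    [2,3] "today" : (PP\N)\NP

[0,1] S/(PP\N)  lex  "clearly"
[1,2] NP  lex  "river"
[2,3] (PP\N)\NP  lex  "today"
[1,3] PP\N  <  k=2
[0,3] S  >  k=1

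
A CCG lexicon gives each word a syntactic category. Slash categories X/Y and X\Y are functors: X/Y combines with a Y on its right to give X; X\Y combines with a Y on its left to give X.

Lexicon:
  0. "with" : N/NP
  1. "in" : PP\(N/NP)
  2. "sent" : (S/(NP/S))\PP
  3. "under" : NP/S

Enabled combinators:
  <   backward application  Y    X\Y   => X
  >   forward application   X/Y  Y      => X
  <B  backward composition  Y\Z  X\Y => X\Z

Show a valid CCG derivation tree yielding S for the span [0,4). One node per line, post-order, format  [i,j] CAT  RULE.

[0,1] N/NP  lex  "with"
[1,2] PP\(N/NP)  lex  "in"
[0,2] PP  <  k=1
[2,3] (S/(NP/S))\PP  lex  "sent"
[0,3] S/(NP/S)  <  k=2
[3,4] NP/S  lex  "under"
[0,4] S  >  k=3

[0,4] S   >
  [0,3] S/(NP/S)   <
    [0,2] PP   <
      [0,1] "with" : N/NP
      [1,2] "in" : PP\(N/NP)
    [2,3] "sent" : (S/(NP/S))\PP
  [3,4] "under" : NP/S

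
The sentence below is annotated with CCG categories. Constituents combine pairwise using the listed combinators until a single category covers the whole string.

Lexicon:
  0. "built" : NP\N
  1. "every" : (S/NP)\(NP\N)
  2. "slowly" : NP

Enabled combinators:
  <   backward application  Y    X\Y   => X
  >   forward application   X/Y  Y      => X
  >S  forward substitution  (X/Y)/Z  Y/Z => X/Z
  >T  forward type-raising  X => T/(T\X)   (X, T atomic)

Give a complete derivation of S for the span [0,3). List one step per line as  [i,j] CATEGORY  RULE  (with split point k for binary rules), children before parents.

[0,1] NP\N  lex  "built"
[1,2] (S/NP)\(NP\N)  lex  "every"
[0,2] S/NP  <  k=1
[2,3] NP  lex  "slowly"
[0,3] S  >  k=2

[0,3] S   >
  [0,2] S/NP   <
    [0,1] "built" : NP\N
    [1,2] "every" : (S/NP)\(NP\N)
  [2,3] "slowly" : NP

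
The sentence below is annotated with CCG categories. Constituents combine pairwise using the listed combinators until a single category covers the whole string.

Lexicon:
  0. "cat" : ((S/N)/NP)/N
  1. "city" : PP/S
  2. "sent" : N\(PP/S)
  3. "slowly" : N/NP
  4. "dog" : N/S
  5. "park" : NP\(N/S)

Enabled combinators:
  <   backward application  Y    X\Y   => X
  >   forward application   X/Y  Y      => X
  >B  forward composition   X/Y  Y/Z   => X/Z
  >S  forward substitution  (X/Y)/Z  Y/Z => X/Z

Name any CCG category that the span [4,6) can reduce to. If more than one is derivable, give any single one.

[0,6] S   >
  [0,4] S/NP   >S
    [0,3] (S/N)/NP   >
      [0,1] "cat" : ((S/N)/NP)/N
      [1,3] N   <
        [1,2] "city" : PP/S
        [2,3] "sent" : N\(PP/S)
    [3,4] "slowly" : N/NP
  [4,6] NP   <
    [4,5] "dog" : N/S
    [5,6] "park" : NP\(N/S)

NP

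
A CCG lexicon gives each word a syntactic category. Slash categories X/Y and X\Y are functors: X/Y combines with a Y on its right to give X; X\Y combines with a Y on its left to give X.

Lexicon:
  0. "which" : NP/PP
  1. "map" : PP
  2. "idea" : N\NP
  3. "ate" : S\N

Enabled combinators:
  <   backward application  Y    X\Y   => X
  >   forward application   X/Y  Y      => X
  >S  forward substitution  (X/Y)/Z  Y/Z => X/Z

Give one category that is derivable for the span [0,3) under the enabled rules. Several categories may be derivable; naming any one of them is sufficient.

[0,4] S   <
  [0,3] N   <
    [0,2] NP   >
      [0,1] "which" : NP/PP
      [1,2] "map" : PP
    [2,3] "idea" : N\NP
  [3,4] "ate" : S\N

N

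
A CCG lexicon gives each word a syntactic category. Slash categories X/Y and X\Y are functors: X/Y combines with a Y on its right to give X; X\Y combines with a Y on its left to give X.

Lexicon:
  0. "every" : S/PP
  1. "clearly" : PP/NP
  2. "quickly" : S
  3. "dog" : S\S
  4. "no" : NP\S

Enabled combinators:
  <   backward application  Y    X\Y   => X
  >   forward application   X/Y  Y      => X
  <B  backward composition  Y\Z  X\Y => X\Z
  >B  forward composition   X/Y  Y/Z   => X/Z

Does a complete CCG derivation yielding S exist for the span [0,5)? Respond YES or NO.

[0,5] S   >
  [0,1] "every" : S/PP
  [1,5] PP   >
    [1,2] "clearly" : PP/NP
    [2,5] NP   <
      [2,3] "quickly" : S
      [3,5] NP\S   <B
        [3,4] "dog" : S\S
        [4,5] "no" : NP\S

YES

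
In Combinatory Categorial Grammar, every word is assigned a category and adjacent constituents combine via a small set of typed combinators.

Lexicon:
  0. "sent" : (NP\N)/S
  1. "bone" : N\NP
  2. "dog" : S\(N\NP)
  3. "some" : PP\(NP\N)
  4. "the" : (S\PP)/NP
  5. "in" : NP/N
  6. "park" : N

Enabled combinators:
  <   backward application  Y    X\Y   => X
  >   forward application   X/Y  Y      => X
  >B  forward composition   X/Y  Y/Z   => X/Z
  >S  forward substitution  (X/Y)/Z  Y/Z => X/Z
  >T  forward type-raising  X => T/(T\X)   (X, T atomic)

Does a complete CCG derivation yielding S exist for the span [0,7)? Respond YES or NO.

[0,7] S   <
  [0,4] PP   <
    [0,3] NP\N   >
      [0,1] "sent" : (NP\N)/S
      [1,3] S   <
        [1,2] "bone" : N\NP
        [2,3] "dog" : S\(N\NP)
    [3,4] "some" : PP\(NP\N)
  [4,7] S\PP   >
    [4,5] "the" : (S\PP)/NP
    [5,7] NP   >
      [5,6] "in" : NP/N
      [6,7] "park" : N

YES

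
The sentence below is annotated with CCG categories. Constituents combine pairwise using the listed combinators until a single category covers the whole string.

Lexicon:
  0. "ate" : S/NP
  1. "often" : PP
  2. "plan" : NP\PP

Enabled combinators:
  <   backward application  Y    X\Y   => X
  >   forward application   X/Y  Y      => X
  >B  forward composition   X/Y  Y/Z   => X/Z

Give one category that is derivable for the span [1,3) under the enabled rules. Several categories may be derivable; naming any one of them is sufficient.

NP

[0,3] S   >
  [0,1] "ate" : S/NP
  [1,3] NP   <
    [1,2] "often" : PP
    [2,3] "plan" : NP\PP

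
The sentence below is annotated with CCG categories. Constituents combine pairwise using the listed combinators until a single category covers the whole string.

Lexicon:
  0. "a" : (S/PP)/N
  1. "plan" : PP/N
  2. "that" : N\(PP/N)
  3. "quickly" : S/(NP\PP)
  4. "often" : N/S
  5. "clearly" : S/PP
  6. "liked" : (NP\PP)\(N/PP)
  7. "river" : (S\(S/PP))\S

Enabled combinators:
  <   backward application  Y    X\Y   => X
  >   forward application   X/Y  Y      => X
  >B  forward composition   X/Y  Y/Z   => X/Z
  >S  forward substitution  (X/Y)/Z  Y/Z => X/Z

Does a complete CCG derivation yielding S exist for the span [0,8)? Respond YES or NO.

[0,8] S   <
  [0,3] S/PP   >
    [0,1] "a" : (S/PP)/N
    [1,3] N   <
      [1,2] "plan" : PP/N
      [2,3] "that" : N\(PP/N)
  [3,8] S\(S/PP)   <
    [3,7] S   >
      [3,4] "quickly" : S/(NP\PP)
      [4,7] NP\PP   <
        [4,6] N/PP   >B
          [4,5] "often" : N/S
          [5,6] "clearly" : S/PP
        [6,7] "liked" : (NP\PP)\(N/PP)
    [7,8] "river" : (S\(S/PP))\S

YES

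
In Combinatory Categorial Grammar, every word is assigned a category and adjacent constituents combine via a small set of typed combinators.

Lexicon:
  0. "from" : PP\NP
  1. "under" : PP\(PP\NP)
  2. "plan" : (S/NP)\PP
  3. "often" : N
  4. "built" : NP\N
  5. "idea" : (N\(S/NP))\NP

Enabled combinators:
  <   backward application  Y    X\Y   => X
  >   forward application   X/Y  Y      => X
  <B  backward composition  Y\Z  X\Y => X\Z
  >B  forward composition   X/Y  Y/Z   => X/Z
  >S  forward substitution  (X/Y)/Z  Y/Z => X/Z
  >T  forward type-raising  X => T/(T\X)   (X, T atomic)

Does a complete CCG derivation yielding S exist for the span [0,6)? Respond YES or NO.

NO

PP\NP PP\(PP\NP) (S/NP)\PP N NP\N (N\(S/NP))\NP
CKY chart[0,6] = {N, N/(N\N), NP/(NP\N), PP/(PP\N), S/(S\N)}; S ∉ chart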